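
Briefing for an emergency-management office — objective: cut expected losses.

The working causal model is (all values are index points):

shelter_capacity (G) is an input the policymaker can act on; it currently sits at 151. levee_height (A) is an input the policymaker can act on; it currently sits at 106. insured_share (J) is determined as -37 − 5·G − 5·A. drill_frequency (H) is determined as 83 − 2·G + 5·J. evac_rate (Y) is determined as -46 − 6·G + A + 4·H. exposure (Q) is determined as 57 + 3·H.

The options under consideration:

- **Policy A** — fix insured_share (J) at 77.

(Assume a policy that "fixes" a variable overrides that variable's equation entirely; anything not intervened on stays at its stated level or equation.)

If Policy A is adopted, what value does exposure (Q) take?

Policy A (J := 77):
  G = 151
  A = 106
  J = 77
  H = 83 − 2·151 + 5·77 = 166
  Q = 57 + 3·166 = 555

555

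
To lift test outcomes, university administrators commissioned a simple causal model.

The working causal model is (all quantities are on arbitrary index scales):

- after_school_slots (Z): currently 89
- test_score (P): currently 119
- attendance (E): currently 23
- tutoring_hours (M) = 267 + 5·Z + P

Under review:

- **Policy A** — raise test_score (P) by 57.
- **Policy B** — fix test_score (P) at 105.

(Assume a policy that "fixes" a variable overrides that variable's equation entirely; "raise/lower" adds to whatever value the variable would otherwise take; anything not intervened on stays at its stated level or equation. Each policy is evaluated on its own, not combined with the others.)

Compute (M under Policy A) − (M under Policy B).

71

Policy A (P + 57):
  Z = 89
  P = 119 + 57 = 176
  M = 267 + 5·89 + 176 = 888
Policy B (P := 105):
  Z = 89
  P = 105
  M = 267 + 5·89 + 105 = 817
M: 888 − 817 = 71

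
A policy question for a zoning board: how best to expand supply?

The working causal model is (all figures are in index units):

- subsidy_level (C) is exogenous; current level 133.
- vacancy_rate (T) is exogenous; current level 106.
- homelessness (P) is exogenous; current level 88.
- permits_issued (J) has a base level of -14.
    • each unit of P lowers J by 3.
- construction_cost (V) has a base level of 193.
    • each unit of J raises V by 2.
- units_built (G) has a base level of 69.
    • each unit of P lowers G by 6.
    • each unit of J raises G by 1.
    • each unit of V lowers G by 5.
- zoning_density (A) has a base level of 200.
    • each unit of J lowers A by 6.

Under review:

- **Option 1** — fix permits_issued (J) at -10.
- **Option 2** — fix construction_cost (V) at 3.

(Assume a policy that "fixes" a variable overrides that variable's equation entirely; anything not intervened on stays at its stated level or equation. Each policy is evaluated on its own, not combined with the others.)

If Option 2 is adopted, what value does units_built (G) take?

Option 2 (V := 3):
  P = 88
  J = -14 − 3·88 = -278
  V = 3
  G = 69 − 6·88 + (-278) − 5·3 = -752

-752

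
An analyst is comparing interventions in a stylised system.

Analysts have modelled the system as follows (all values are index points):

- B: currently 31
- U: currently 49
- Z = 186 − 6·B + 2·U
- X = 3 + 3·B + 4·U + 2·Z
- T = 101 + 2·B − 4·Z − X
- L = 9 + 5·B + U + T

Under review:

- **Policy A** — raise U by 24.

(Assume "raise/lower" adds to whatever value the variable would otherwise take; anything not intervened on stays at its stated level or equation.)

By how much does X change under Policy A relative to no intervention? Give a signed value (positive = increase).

Baseline:
  B = 31
  U = 49
  Z = 186 − 6·31 + 2·49 = 98
  X = 3 + 3·31 + 4·49 + 2·98 = 488
Policy A (U + 24):
  B = 31
  U = 49 + 24 = 73
  Z = 186 − 6·31 + 2·73 = 146
  X = 3 + 3·31 + 4·73 + 2·146 = 680
Change in X: 680 − 488 = 192

192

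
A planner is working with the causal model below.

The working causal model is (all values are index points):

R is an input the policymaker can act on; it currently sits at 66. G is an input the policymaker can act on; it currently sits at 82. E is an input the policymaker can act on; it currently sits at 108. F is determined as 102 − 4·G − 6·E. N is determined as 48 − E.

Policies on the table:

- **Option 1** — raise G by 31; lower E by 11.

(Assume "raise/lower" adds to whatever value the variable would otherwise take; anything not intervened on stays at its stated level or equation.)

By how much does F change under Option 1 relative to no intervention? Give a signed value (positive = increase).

-58

Baseline:
  G = 82
  E = 108
  F = 102 − 4·82 − 6·108 = -874
Option 1 (G + 31, E − 11):
  G = 82 + 31 = 113
  E = 108 − 11 = 97
  F = 102 − 4·113 − 6·97 = -932
Change in F: -932 − (-874) = -58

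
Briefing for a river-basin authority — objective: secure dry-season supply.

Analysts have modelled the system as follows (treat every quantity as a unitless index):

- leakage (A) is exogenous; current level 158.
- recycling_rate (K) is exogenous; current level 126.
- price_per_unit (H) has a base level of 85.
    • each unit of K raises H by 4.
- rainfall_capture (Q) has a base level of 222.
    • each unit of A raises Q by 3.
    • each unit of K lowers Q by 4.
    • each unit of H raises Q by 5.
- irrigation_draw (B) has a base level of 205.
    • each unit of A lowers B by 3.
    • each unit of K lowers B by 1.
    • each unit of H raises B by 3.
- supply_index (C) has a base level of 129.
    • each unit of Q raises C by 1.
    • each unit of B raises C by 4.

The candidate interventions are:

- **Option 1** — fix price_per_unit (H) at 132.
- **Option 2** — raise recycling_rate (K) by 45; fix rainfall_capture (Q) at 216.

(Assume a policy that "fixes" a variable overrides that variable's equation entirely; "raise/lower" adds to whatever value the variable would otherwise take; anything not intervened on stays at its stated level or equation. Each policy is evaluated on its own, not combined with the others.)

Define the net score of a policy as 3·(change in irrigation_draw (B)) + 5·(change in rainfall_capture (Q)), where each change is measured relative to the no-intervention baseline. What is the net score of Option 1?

-15538

Baseline:
  A = 158
  K = 126
  H = 85 + 4·126 = 589
  Q = 222 + 3·158 − 4·126 + 5·589 = 3137
  B = 205 − 3·158 − 126 + 3·589 = 1372
Option 1 (H := 132):
  A = 158
  K = 126
  H = 132
  Q = 222 + 3·158 − 4·126 + 5·132 = 852
  B = 205 − 3·158 − 126 + 3·132 = 1
ΔB = 1 − 1372 = -1371; ΔQ = 852 − 3137 = -2285
Score = 3·(-1371) + 5·(-2285) = -15538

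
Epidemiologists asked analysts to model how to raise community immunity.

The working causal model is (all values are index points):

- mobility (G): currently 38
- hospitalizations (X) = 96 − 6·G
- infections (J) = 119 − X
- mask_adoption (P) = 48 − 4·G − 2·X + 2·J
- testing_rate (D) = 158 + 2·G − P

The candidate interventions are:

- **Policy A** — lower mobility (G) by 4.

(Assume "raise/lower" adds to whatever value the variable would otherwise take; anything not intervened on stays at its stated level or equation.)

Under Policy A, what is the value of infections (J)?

227

Policy A (G − 4):
  G = 38 − 4 = 34
  X = 96 − 6·34 = -108
  J = 119 − (-108) = 227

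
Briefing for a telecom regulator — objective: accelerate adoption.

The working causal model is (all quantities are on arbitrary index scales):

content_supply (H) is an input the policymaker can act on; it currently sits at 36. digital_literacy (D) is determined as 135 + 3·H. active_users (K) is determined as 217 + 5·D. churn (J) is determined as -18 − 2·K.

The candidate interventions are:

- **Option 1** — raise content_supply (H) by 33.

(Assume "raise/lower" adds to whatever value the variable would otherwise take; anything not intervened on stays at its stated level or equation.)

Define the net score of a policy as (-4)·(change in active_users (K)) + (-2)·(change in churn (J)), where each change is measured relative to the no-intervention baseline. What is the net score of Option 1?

Baseline:
  H = 36
  D = 135 + 3·36 = 243
  K = 217 + 5·243 = 1432
  J = -18 − 2·1432 = -2882
Option 1 (H + 33):
  H = 36 + 33 = 69
  D = 135 + 3·69 = 342
  K = 217 + 5·342 = 1927
  J = -18 − 2·1927 = -3872
ΔK = 1927 − 1432 = 495; ΔJ = -3872 − (-2882) = -990
Score = (-4)·495 + (-2)·(-990) = 0

0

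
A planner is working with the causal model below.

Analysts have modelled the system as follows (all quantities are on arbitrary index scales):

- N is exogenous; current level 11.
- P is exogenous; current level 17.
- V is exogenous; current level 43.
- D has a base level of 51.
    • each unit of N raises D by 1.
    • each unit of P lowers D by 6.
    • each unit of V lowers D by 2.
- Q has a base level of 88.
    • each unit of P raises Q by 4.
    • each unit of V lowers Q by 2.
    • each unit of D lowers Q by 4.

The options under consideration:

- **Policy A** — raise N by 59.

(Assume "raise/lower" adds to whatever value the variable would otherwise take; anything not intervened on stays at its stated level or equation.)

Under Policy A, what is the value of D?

-67

Policy A (N + 59):
  N = 11 + 59 = 70
  P = 17
  V = 43
  D = 51 + 70 − 6·17 − 2·43 = -67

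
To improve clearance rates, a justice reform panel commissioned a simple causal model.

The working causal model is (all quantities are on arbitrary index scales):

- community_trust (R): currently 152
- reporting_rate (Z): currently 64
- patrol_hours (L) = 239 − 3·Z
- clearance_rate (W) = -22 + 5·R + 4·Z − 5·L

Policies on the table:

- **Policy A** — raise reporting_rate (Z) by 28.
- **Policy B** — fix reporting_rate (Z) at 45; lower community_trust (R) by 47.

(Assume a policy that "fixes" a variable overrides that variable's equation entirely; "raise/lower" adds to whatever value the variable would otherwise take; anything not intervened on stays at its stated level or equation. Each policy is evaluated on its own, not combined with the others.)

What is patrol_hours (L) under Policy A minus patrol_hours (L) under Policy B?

Policy A (Z + 28):
  Z = 64 + 28 = 92
  L = 239 − 3·92 = -37
Policy B (Z := 45, R − 47):
  Z = 45
  L = 239 − 3·45 = 104
L: -37 − 104 = -141

-141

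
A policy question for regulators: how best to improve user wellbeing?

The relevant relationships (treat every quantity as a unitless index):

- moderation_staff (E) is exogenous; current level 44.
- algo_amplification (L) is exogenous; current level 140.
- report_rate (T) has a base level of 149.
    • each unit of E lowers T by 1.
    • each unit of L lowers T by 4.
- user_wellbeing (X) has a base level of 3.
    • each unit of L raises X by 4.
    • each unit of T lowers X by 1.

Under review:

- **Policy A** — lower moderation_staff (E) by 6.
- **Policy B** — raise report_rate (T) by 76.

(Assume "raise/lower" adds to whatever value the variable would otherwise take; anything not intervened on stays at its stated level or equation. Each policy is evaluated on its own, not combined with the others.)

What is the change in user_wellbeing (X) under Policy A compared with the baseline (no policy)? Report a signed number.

Baseline:
  E = 44
  L = 140
  T = 149 − 44 − 4·140 = -455
  X = 3 + 4·140 − (-455) = 1018
Policy A (E − 6):
  E = 44 − 6 = 38
  L = 140
  T = 149 − 38 − 4·140 = -449
  X = 3 + 4·140 − (-449) = 1012
Change in X: 1012 − 1018 = -6

-6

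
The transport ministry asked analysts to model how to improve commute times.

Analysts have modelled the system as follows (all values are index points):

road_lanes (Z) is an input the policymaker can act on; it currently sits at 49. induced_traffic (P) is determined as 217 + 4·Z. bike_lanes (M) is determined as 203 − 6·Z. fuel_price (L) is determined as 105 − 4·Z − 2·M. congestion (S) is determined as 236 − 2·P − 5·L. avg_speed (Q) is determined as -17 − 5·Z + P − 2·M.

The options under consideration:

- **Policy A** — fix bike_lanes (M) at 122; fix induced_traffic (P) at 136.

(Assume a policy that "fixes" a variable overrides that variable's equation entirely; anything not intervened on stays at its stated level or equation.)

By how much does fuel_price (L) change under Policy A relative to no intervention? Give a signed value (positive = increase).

-426

Baseline:
  Z = 49
  M = 203 − 6·49 = -91
  L = 105 − 4·49 − 2·(-91) = 91
Policy A (M := 122, P := 136):
  Z = 49
  M = 122
  L = 105 − 4·49 − 2·122 = -335
Change in L: -335 − 91 = -426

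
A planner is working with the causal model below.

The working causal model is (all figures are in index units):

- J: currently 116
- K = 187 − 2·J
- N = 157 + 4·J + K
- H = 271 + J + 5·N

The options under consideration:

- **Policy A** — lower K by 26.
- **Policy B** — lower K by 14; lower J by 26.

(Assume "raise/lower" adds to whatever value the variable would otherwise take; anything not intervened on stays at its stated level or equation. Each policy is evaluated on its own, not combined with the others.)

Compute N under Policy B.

510

Policy B (K − 14, J − 26):
  J = 116 − 26 = 90
  K = 187 − 2·90 (−14 from intervention) = -7
  N = 157 + 4·90 + (-7) = 510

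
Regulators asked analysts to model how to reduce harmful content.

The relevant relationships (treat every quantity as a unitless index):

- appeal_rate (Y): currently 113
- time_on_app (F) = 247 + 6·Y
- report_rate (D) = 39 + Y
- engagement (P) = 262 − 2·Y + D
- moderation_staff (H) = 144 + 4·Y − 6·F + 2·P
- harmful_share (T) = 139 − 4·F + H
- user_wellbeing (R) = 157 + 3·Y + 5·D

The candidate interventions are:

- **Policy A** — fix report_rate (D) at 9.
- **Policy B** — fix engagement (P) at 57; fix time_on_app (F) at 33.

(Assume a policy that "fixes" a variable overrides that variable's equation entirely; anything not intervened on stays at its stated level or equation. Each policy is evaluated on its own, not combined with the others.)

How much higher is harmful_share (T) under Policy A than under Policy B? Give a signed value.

-8944

Policy A (D := 9):
  Y = 113
  F = 247 + 6·113 = 925
  D = 9
  P = 262 − 2·113 + 9 = 45
  H = 144 + 4·113 − 6·925 + 2·45 = -4864
  T = 139 − 4·925 + (-4864) = -8425
Policy B (P := 57, F := 33):
  Y = 113
  F = 33
  D = 39 + 113 = 152
  P = 57
  H = 144 + 4·113 − 6·33 + 2·57 = 512
  T = 139 − 4·33 + 512 = 519
T: -8425 − 519 = -8944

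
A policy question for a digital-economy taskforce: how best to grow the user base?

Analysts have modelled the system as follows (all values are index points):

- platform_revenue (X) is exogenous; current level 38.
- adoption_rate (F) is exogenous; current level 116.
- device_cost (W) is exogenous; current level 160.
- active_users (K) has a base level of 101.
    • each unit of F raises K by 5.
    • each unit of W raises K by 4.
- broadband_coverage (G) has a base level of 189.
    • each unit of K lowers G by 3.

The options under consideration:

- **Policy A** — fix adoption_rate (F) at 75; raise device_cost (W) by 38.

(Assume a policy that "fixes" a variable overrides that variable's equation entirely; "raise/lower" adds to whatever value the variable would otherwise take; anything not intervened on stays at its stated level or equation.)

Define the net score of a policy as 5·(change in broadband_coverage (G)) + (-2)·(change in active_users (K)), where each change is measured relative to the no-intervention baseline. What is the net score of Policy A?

901

Baseline:
  F = 116
  W = 160
  K = 101 + 5·116 + 4·160 = 1321
  G = 189 − 3·1321 = -3774
Policy A (F := 75, W + 38):
  F = 75
  W = 160 + 38 = 198
  K = 101 + 5·75 + 4·198 = 1268
  G = 189 − 3·1268 = -3615
ΔG = -3615 − (-3774) = 159; ΔK = 1268 − 1321 = -53
Score = 5·159 + (-2)·(-53) = 901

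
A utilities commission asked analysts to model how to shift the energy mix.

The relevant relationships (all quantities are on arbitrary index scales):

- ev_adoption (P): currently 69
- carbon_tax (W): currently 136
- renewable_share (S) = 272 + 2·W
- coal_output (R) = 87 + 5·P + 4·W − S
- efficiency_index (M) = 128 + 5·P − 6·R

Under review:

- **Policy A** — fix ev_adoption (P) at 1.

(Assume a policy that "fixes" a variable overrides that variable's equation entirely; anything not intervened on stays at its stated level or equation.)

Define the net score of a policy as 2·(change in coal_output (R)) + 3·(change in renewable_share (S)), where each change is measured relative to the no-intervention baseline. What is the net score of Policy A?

Baseline:
  P = 69
  W = 136
  S = 272 + 2·136 = 544
  R = 87 + 5·69 + 4·136 − 544 = 432
Policy A (P := 1):
  P = 1
  W = 136
  S = 272 + 2·136 = 544
  R = 87 + 5·1 + 4·136 − 544 = 92
ΔR = 92 − 432 = -340; ΔS = 544 − 544 = 0
Score = 2·(-340) + 3·0 = -680

-680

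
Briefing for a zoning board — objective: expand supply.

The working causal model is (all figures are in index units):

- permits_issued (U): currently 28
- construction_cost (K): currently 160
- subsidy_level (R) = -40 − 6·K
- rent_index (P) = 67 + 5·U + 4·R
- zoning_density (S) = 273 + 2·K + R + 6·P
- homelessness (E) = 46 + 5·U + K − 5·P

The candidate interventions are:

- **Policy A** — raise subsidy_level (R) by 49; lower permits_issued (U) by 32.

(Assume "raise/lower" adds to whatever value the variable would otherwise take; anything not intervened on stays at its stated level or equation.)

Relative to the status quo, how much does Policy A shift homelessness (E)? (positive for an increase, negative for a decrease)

Baseline:
  U = 28
  K = 160
  R = -40 − 6·160 = -1000
  P = 67 + 5·28 + 4·(-1000) = -3793
  E = 46 + 5·28 + 160 − 5·(-3793) = 19311
Policy A (R + 49, U − 32):
  U = 28 − 32 = -4
  K = 160
  R = -40 − 6·160 (+49 from intervention) = -951
  P = 67 + 5·(-4) + 4·(-951) = -3757
  E = 46 + 5·(-4) + 160 − 5·(-3757) = 18971
Change in E: 18971 − 19311 = -340

-340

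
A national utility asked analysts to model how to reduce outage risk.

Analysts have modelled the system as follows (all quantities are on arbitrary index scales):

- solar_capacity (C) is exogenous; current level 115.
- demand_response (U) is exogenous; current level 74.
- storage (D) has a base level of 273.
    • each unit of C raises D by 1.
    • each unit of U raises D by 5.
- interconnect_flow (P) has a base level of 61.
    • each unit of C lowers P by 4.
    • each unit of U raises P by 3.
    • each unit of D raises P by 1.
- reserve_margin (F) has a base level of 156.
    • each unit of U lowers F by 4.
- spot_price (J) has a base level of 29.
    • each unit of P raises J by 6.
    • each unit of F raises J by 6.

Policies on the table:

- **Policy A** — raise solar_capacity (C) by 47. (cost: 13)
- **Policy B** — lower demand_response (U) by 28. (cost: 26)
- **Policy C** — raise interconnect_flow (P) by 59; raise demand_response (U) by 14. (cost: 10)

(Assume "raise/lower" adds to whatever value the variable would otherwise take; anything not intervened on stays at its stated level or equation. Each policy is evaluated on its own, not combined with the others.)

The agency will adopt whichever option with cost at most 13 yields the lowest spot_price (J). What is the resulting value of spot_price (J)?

1829

Policy A (C + 47):
  C = 115 + 47 = 162
  U = 74
  D = 273 + 162 + 5·74 = 805
  P = 61 − 4·162 + 3·74 + 805 = 440
  F = 156 − 4·74 = -140
  J = 29 + 6·440 + 6·(-140) = 1829
Policy C (P + 59, U + 14):
  C = 115
  U = 74 + 14 = 88
  D = 273 + 115 + 5·88 = 828
  P = 61 − 4·115 + 3·88 + 828 (+59 from intervention) = 752
  F = 156 − 4·88 = -196
  J = 29 + 6·752 + 6·(-196) = 3365
Comparing — Policy A: J=1829, Policy C: J=3365. Lowest is 1829 (Policy A).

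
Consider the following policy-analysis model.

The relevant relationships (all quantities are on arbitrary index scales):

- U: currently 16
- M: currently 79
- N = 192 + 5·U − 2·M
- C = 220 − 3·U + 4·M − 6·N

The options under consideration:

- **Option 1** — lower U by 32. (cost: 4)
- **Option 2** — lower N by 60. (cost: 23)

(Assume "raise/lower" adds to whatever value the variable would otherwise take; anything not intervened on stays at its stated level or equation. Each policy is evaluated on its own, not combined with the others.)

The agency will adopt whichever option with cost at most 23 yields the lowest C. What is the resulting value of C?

Option 1 (U − 32):
  U = 16 − 32 = -16
  M = 79
  N = 192 + 5·(-16) − 2·79 = -46
  C = 220 − 3·(-16) + 4·79 − 6·(-46) = 860
Option 2 (N − 60):
  U = 16
  M = 79
  N = 192 + 5·16 − 2·79 (−60 from intervention) = 54
  C = 220 − 3·16 + 4·79 − 6·54 = 164
Comparing — Option 1: C=860, Option 2: C=164. Lowest is 164 (Option 2).

164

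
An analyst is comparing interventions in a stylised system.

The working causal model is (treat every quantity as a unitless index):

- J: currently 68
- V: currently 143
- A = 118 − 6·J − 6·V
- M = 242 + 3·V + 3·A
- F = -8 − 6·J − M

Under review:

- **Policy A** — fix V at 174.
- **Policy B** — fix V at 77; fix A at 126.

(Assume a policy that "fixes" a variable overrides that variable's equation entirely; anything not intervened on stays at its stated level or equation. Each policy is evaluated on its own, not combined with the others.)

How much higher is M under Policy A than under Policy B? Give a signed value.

Policy A (V := 174):
  J = 68
  V = 174
  A = 118 − 6·68 − 6·174 = -1334
  M = 242 + 3·174 + 3·(-1334) = -3238
Policy B (V := 77, A := 126):
  J = 68
  V = 77
  A = 126
  M = 242 + 3·77 + 3·126 = 851
M: -3238 − 851 = -4089

-4089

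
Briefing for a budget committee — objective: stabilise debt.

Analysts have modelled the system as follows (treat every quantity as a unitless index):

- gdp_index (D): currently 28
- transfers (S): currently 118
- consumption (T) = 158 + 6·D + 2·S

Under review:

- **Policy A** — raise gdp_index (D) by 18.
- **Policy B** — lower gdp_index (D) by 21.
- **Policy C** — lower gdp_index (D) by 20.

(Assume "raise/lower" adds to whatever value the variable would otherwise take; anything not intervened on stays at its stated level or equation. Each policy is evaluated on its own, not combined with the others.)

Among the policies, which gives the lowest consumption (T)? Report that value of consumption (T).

Policy A (D + 18):
  D = 28 + 18 = 46
  S = 118
  T = 158 + 6·46 + 2·118 = 670
Policy B (D − 21):
  D = 28 − 21 = 7
  S = 118
  T = 158 + 6·7 + 2·118 = 436
Policy C (D − 20):
  D = 28 − 20 = 8
  S = 118
  T = 158 + 6·8 + 2·118 = 442
Comparing — Policy A: T=670, Policy B: T=436, Policy C: T=442. Lowest is 436 (Policy B).

436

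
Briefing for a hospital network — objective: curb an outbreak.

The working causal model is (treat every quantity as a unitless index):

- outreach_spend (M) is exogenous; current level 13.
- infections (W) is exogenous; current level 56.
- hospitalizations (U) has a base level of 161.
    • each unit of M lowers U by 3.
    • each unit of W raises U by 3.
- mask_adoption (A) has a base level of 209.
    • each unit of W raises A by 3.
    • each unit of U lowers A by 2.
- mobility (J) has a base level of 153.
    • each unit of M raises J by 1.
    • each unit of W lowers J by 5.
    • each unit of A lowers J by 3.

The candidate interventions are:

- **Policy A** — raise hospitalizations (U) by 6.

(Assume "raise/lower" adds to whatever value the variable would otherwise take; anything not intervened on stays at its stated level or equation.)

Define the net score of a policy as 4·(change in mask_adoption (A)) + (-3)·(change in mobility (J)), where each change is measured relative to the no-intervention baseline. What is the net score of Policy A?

Baseline:
  M = 13
  W = 56
  U = 161 − 3·13 + 3·56 = 290
  A = 209 + 3·56 − 2·290 = -203
  J = 153 + 13 − 5·56 − 3·(-203) = 495
Policy A (U + 6):
  M = 13
  W = 56
  U = 161 − 3·13 + 3·56 (+6 from intervention) = 296
  A = 209 + 3·56 − 2·296 = -215
  J = 153 + 13 − 5·56 − 3·(-215) = 531
ΔA = -215 − (-203) = -12; ΔJ = 531 − 495 = 36
Score = 4·(-12) + (-3)·36 = -156

-156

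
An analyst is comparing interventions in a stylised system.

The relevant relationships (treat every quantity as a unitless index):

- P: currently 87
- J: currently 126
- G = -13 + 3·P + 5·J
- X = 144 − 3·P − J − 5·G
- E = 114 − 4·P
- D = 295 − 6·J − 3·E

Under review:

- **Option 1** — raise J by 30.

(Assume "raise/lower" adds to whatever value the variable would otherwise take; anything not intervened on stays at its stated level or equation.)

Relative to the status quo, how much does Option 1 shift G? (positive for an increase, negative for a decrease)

Baseline:
  P = 87
  J = 126
  G = -13 + 3·87 + 5·126 = 878
Option 1 (J + 30):
  P = 87
  J = 126 + 30 = 156
  G = -13 + 3·87 + 5·156 = 1028
Change in G: 1028 − 878 = 150

150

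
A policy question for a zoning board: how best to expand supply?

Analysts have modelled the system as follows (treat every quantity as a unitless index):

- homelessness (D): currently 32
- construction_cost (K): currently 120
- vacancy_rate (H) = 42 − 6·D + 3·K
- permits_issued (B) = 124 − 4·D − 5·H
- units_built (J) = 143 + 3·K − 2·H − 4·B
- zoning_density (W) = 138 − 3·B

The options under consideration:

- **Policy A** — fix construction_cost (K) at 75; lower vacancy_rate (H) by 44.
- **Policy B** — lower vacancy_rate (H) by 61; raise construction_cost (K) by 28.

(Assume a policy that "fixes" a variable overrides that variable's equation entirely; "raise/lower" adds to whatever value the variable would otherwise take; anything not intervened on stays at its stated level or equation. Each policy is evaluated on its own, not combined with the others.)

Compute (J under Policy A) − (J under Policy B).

Policy A (K := 75, H − 44):
  D = 32
  K = 75
  H = 42 − 6·32 + 3·75 (−44 from intervention) = 31
  B = 124 − 4·32 − 5·31 = -159
  J = 143 + 3·75 − 2·31 − 4·(-159) = 942
Policy B (H − 61, K + 28):
  D = 32
  K = 120 + 28 = 148
  H = 42 − 6·32 + 3·148 (−61 from intervention) = 233
  B = 124 − 4·32 − 5·233 = -1169
  J = 143 + 3·148 − 2·233 − 4·(-1169) = 4797
J: 942 − 4797 = -3855

-3855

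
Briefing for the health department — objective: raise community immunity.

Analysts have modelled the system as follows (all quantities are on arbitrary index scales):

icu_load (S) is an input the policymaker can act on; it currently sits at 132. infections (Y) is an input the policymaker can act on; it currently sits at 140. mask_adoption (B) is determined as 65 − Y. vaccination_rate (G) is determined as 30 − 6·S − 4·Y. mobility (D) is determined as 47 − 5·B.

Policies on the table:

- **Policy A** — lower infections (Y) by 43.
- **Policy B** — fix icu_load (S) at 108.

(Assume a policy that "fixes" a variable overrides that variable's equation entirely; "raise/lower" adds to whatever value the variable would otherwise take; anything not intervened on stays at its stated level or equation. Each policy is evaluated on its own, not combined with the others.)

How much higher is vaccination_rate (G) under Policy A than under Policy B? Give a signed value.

28

Policy A (Y − 43):
  S = 132
  Y = 140 − 43 = 97
  G = 30 − 6·132 − 4·97 = -1150
Policy B (S := 108):
  S = 108
  Y = 140
  G = 30 − 6·108 − 4·140 = -1178
G: -1150 − (-1178) = 28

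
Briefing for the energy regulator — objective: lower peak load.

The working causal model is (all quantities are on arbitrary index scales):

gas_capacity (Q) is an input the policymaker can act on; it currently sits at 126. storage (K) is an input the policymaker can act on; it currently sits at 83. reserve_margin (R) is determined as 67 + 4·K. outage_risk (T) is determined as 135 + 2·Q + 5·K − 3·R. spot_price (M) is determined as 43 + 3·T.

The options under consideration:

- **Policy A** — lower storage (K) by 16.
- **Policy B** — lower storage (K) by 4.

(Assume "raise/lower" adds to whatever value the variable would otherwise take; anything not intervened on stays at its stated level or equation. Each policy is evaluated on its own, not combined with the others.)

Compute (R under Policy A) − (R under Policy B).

-48

Policy A (K − 16):
  K = 83 − 16 = 67
  R = 67 + 4·67 = 335
Policy B (K − 4):
  K = 83 − 4 = 79
  R = 67 + 4·79 = 383
R: 335 − 383 = -48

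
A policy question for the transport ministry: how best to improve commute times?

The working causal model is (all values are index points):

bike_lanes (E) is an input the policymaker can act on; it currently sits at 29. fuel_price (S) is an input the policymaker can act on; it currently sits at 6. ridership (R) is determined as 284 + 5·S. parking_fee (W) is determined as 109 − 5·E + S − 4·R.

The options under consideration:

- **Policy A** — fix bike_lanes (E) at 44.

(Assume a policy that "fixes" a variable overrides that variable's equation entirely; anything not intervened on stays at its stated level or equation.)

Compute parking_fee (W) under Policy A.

-1361

Policy A (E := 44):
  E = 44
  S = 6
  R = 284 + 5·6 = 314
  W = 109 − 5·44 + 6 − 4·314 = -1361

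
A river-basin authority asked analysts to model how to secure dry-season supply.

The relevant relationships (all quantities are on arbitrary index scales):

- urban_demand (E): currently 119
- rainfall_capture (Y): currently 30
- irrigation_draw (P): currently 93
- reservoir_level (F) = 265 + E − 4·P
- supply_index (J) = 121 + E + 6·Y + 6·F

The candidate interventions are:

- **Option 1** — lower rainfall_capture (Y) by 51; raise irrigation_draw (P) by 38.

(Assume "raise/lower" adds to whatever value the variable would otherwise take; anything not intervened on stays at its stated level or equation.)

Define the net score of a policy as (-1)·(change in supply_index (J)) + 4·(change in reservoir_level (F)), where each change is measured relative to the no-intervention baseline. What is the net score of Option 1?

Baseline:
  E = 119
  Y = 30
  P = 93
  F = 265 + 119 − 4·93 = 12
  J = 121 + 119 + 6·30 + 6·12 = 492
Option 1 (Y − 51, P + 38):
  E = 119
  Y = 30 − 51 = -21
  P = 93 + 38 = 131
  F = 265 + 119 − 4·131 = -140
  J = 121 + 119 + 6·(-21) + 6·(-140) = -726
ΔJ = -726 − 492 = -1218; ΔF = -140 − 12 = -152
Score = (-1)·(-1218) + 4·(-152) = 610

610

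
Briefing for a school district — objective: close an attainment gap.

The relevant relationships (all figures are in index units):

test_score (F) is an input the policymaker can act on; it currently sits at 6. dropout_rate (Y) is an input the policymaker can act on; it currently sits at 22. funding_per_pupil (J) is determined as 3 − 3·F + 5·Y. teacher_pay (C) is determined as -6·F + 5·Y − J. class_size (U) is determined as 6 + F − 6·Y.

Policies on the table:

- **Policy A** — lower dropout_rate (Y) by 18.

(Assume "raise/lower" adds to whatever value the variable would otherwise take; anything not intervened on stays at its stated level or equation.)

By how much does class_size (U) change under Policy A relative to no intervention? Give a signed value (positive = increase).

Baseline:
  F = 6
  Y = 22
  U = 6 + 6 − 6·22 = -120
Policy A (Y − 18):
  F = 6
  Y = 22 − 18 = 4
  U = 6 + 6 − 6·4 = -12
Change in U: -12 − (-120) = 108

108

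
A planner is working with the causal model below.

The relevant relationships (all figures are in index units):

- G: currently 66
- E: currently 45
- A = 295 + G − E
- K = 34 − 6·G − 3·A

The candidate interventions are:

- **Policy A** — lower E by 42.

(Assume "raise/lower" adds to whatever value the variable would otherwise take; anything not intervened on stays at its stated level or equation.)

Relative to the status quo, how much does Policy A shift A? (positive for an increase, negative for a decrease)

42

Baseline:
  G = 66
  E = 45
  A = 295 + 66 − 45 = 316
Policy A (E − 42):
  G = 66
  E = 45 − 42 = 3
  A = 295 + 66 − 3 = 358
Change in A: 358 − 316 = 42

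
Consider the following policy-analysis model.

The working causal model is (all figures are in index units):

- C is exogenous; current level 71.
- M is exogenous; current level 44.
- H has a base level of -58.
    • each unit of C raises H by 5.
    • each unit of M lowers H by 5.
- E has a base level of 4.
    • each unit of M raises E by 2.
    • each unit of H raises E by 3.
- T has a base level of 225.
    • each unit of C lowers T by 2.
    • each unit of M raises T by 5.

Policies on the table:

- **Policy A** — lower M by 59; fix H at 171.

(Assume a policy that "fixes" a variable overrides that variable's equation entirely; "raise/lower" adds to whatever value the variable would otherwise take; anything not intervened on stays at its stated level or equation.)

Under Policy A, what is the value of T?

8

Policy A (M − 59, H := 171):
  C = 71
  M = 44 − 59 = -15
  T = 225 − 2·71 + 5·(-15) = 8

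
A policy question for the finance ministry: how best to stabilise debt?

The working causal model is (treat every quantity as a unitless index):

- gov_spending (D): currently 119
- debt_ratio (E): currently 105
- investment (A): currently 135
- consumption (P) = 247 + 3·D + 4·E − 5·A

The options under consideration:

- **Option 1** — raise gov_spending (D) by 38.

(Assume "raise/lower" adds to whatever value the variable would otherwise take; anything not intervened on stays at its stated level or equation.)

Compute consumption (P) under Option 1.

463

Option 1 (D + 38):
  D = 119 + 38 = 157
  E = 105
  A = 135
  P = 247 + 3·157 + 4·105 − 5·135 = 463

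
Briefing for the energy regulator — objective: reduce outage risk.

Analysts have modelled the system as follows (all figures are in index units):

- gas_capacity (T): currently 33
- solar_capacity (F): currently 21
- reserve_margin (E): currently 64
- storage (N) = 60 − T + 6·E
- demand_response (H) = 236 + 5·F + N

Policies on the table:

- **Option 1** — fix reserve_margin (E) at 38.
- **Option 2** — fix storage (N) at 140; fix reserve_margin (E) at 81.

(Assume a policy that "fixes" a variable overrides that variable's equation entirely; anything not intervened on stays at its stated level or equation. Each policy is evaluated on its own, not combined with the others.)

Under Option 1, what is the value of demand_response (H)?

Option 1 (E := 38):
  T = 33
  F = 21
  E = 38
  N = 60 − 33 + 6·38 = 255
  H = 236 + 5·21 + 255 = 596

596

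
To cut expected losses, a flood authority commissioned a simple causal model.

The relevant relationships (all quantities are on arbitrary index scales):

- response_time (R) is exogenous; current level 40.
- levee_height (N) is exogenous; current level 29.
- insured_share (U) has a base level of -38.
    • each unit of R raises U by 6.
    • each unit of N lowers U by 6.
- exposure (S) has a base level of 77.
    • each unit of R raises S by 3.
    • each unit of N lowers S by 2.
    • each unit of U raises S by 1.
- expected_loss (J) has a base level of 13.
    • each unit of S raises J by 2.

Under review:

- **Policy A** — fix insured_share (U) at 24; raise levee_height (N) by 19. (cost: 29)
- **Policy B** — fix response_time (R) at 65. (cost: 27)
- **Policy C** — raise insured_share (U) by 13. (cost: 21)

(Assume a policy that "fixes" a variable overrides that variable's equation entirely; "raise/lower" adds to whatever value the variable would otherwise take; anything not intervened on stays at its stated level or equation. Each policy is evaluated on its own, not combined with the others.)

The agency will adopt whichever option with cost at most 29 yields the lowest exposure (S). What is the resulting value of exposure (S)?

125

Policy A (U := 24, N + 19):
  R = 40
  N = 29 + 19 = 48
  U = 24
  S = 77 + 3·40 − 2·48 + 24 = 125
Policy B (R := 65):
  R = 65
  N = 29
  U = -38 + 6·65 − 6·29 = 178
  S = 77 + 3·65 − 2·29 + 178 = 392
Policy C (U + 13):
  R = 40
  N = 29
  U = -38 + 6·40 − 6·29 (+13 from intervention) = 41
  S = 77 + 3·40 − 2·29 + 41 = 180
Comparing — Policy A: S=125, Policy B: S=392, Policy C: S=180. Lowest is 125 (Policy A).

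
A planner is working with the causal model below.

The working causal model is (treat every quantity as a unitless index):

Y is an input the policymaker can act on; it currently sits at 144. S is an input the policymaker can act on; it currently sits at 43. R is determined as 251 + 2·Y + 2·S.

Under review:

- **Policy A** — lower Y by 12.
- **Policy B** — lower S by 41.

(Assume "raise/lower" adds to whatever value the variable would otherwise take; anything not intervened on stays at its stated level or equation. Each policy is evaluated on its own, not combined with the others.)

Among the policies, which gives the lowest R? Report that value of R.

Policy A (Y − 12):
  Y = 144 − 12 = 132
  S = 43
  R = 251 + 2·132 + 2·43 = 601
Policy B (S − 41):
  Y = 144
  S = 43 − 41 = 2
  R = 251 + 2·144 + 2·2 = 543
Comparing — Policy A: R=601, Policy B: R=543. Lowest is 543 (Policy B).

543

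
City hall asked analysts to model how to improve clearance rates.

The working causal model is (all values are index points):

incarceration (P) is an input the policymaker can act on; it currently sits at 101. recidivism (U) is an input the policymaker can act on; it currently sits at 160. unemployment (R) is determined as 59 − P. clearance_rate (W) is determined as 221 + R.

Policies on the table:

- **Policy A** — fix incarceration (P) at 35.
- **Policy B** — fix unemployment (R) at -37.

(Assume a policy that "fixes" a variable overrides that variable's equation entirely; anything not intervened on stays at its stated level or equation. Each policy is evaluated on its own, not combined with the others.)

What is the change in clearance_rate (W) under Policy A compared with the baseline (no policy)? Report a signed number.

66

Baseline:
  P = 101
  R = 59 − 101 = -42
  W = 221 + (-42) = 179
Policy A (P := 35):
  P = 35
  R = 59 − 35 = 24
  W = 221 + 24 = 245
Change in W: 245 − 179 = 66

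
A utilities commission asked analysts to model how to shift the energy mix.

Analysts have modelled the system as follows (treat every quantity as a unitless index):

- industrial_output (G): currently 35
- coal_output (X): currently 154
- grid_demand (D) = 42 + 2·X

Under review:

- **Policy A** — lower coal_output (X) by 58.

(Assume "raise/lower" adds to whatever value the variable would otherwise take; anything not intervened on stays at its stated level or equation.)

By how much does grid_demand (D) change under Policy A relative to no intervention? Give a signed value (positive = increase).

-116

Baseline:
  X = 154
  D = 42 + 2·154 = 350
Policy A (X − 58):
  X = 154 − 58 = 96
  D = 42 + 2·96 = 234
Change in D: 234 − 350 = -116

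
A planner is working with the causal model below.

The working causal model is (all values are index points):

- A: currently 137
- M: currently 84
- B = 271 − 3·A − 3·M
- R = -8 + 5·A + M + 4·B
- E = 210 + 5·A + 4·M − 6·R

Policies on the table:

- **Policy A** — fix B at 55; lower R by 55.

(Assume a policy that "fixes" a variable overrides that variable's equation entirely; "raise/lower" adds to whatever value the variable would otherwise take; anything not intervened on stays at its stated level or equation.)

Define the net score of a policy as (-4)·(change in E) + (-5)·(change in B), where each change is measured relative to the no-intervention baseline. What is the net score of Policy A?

Baseline:
  A = 137
  M = 84
  B = 271 − 3·137 − 3·84 = -392
  R = -8 + 5·137 + 84 + 4·(-392) = -807
  E = 210 + 5·137 + 4·84 − 6·(-807) = 6073
Policy A (B := 55, R − 55):
  A = 137
  M = 84
  B = 55
  R = -8 + 5·137 + 84 + 4·55 (−55 from intervention) = 926
  E = 210 + 5·137 + 4·84 − 6·926 = -4325
ΔE = -4325 − 6073 = -10398; ΔB = 55 − (-392) = 447
Score = (-4)·(-10398) + (-5)·447 = 39357

39357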